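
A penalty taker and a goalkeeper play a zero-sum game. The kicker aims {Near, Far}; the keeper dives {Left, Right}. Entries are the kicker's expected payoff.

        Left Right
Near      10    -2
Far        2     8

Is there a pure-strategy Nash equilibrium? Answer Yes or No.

No

Row minima: Near → -2, Far → 2; maximin = 2.
Column maxima: Left → 10, Right → 8; minimax = 8.
2 ≠ 8, so no pure-strategy equilibrium exists.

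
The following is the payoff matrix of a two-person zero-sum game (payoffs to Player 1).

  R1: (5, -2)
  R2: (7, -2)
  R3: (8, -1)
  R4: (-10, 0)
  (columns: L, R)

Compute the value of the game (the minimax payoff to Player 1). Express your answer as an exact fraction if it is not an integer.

-10/19

Row minima: R1 → -2, R2 → -2, R3 → -1, R4 → -10; maximin = -1.
Column maxima: L → 8, R → 0; minimax = 0.
-1 ≠ 0, so there is no saddle point; optimal play is mixed.
R1 is strictly dominated by R3, so Player 1 never plays it.
R2 is strictly dominated by R3, so Player 1 never plays it.
On the remaining 2×2 (R3, R4 vs L, R):
Let Player 1 play R3 with probability p. Expected payoff against L: 8p + (-10)(1−p) = 18p − 10; against R: (-1)p + 0(1−p) = −p.
Setting these equal: 18p − 10 = −p ⇒ 19p = 10 ⇒ p = 10/19, and the value is (18)·(10/19) − 10 = -10/19.
For Player 2: with q = P(L), equating R3's and R4's payoffs gives 9q − 1 = −10q ⇒ q = 1/19.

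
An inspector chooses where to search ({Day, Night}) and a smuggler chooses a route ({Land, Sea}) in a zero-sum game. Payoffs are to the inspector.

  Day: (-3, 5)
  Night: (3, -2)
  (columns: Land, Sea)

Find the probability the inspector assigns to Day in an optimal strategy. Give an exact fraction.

Row minima: Day → -3, Night → -2; maximin = -2.
Column maxima: Land → 3, Sea → 5; minimax = 3.
-2 ≠ 3, so there is no saddle point; optimal play is mixed.
Let the inspector play Day with probability p. Expected payoff against Land: (-3)p + 3(1−p) = −6p + 3; against Sea: 5p + (-2)(1−p) = 7p − 2.
Setting these equal: −6p + 3 = 7p − 2 ⇒ −13p = -5 ⇒ p = 5/13, and the value is (-6)·(5/13) + 3 = 9/13.
For the smuggler: with q = P(Land), equating Day's and Night's payoffs gives −8q + 5 = 5q − 2 ⇒ q = 7/13.

5/13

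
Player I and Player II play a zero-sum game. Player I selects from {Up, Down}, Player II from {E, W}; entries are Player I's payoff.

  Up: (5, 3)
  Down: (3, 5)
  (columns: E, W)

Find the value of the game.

4

Row minima: Up → 3, Down → 3; maximin = 3.
Column maxima: E → 5, W → 5; minimax = 5.
3 ≠ 5, so there is no saddle point; optimal play is mixed.
Let Player I play Up with probability p. Expected payoff against E: 5p + 3(1−p) = 2p + 3; against W: 3p + 5(1−p) = −2p + 5.
Setting these equal: 2p + 3 = −2p + 5 ⇒ 4p = 2 ⇒ p = 1/2, and the value is (2)·(1/2) + 3 = 4.
For Player II: with q = P(E), equating Up's and Down's payoffs gives 2q + 3 = −2q + 5 ⇒ q = 1/2.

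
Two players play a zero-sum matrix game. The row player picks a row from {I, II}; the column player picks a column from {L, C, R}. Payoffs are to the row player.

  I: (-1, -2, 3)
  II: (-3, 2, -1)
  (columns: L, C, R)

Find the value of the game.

-4/3

Row minima: I → -2, II → -3; maximin = -2.
Column maxima: L → -1, C → 2, R → 3; minimax = -1.
-2 ≠ -1, so there is no saddle point; optimal play is mixed.
R is strictly dominated by L (it gives the row player strictly more in every row), so the column player never plays it.
On the remaining 2×2 (I, II vs L, C):
Let the row player play I with probability p. Expected payoff against L: (-1)p + (-3)(1−p) = 2p − 3; against C: (-2)p + 2(1−p) = −4p + 2.
Setting these equal: 2p − 3 = −4p + 2 ⇒ 6p = 5 ⇒ p = 5/6, and the value is (2)·(5/6) − 3 = -4/3.
For the column player: with q = P(L), equating I's and II's payoffs gives q − 2 = −5q + 2 ⇒ q = 2/3.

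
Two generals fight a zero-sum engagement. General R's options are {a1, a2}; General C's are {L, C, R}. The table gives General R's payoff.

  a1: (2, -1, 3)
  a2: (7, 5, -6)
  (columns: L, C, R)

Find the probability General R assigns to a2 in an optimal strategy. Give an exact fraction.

Row minima: a1 → -1, a2 → -6; maximin = -1.
Column maxima: L → 7, C → 5, R → 3; minimax = 3.
-1 ≠ 3, so there is no saddle point; optimal play is mixed.
L is strictly dominated by C (it gives General R strictly more in every row), so General C never plays it.
On the remaining 2×2 (a1, a2 vs C, R):
Let General R play a1 with probability p. Expected payoff against C: (-1)p + 5(1−p) = −6p + 5; against R: 3p + (-6)(1−p) = 9p − 6.
Setting these equal: −6p + 5 = 9p − 6 ⇒ −15p = -11 ⇒ p = 11/15, and the value is (-6)·(11/15) + 5 = 3/5.
For General C: with q = P(C), equating a1's and a2's payoffs gives −4q + 3 = 11q − 6 ⇒ q = 3/5.

4/15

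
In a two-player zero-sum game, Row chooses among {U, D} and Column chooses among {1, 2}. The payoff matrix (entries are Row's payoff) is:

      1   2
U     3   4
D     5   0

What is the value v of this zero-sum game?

10/3

Row minima: U → 3, D → 0; maximin = 3.
Column maxima: 1 → 5, 2 → 4; minimax = 4.
3 ≠ 4, so there is no saddle point; optimal play is mixed.
Let Row play U with probability p. Expected payoff against 1: 3p + 5(1−p) = −2p + 5; against 2: 4p + 0(1−p) = 4p.
Setting these equal: −2p + 5 = 4p ⇒ −6p = -5 ⇒ p = 5/6, and the value is (-2)·(5/6) + 5 = 10/3.
For Column: with q = P(1), equating U's and D's payoffs gives −q + 4 = 5q ⇒ q = 2/3.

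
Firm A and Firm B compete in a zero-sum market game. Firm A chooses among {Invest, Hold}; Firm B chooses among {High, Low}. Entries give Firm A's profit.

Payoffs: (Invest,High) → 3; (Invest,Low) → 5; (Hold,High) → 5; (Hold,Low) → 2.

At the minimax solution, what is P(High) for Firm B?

Row minima: Invest → 3, Hold → 2; maximin = 3.
Column maxima: High → 5, Low → 5; minimax = 5.
3 ≠ 5, so there is no saddle point; optimal play is mixed.
Let Firm A play Invest with probability p. Expected payoff against High: 3p + 5(1−p) = −2p + 5; against Low: 5p + 2(1−p) = 3p + 2.
Setting these equal: −2p + 5 = 3p + 2 ⇒ −5p = -3 ⇒ p = 3/5, and the value is (-2)·(3/5) + 5 = 19/5.
For Firm B: with q = P(High), equating Invest's and Hold's payoffs gives −2q + 5 = 3q + 2 ⇒ q = 3/5.

3/5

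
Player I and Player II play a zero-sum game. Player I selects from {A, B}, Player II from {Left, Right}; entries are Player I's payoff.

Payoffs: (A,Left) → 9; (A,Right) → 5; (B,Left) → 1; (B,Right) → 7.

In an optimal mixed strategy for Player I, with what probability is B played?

2/5

Row minima: A → 5, B → 1; maximin = 5.
Column maxima: Left → 9, Right → 7; minimax = 7.
5 ≠ 7, so there is no saddle point; optimal play is mixed.
Let Player I play A with probability p. Expected payoff against Left: 9p + 1(1−p) = 8p + 1; against Right: 5p + 7(1−p) = −2p + 7.
Setting these equal: 8p + 1 = −2p + 7 ⇒ 10p = 6 ⇒ p = 3/5, and the value is (8)·(3/5) + 1 = 29/5.
For Player II: with q = P(Left), equating A's and B's payoffs gives 4q + 5 = −6q + 7 ⇒ q = 1/5.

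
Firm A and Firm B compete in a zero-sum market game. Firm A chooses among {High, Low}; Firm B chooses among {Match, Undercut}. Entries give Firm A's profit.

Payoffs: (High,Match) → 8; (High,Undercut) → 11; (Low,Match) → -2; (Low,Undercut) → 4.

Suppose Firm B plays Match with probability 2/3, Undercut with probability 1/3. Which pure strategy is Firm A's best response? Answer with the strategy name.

High

Expected payoff of High: (2/3)·8 + (1/3)·11 = 9.
Expected payoff of Low: (2/3)·(-2) + (1/3)·4 = 0.
The largest is 9, so Firm A's best response is High.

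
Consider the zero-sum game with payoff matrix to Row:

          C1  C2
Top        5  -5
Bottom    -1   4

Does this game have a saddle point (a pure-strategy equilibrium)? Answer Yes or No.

Row minima: Top → -5, Bottom → -1; maximin = -1.
Column maxima: C1 → 5, C2 → 4; minimax = 4.
-1 ≠ 4, so no pure-strategy equilibrium exists.

No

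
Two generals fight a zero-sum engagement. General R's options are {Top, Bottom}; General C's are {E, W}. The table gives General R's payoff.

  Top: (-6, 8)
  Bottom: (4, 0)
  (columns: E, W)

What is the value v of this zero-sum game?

16/9

Row minima: Top → -6, Bottom → 0; maximin = 0.
Column maxima: E → 4, W → 8; minimax = 4.
0 ≠ 4, so there is no saddle point; optimal play is mixed.
Let General R play Top with probability p. Expected payoff against E: (-6)p + 4(1−p) = −10p + 4; against W: 8p + 0(1−p) = 8p.
Setting these equal: −10p + 4 = 8p ⇒ −18p = -4 ⇒ p = 2/9, and the value is (-10)·(2/9) + 4 = 16/9.
For General C: with q = P(E), equating Top's and Bottom's payoffs gives −14q + 8 = 4q ⇒ q = 4/9.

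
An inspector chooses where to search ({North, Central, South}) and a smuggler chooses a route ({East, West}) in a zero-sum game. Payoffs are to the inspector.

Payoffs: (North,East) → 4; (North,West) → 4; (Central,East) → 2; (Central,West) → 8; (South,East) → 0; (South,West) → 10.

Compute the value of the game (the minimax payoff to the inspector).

Row minima: North → 4, Central → 2, South → 0; maximin = 4.
Column maxima: East → 4, West → 10; minimax = 4.
Since maximin = minimax = 4, there is a saddle point and the value is 4.

4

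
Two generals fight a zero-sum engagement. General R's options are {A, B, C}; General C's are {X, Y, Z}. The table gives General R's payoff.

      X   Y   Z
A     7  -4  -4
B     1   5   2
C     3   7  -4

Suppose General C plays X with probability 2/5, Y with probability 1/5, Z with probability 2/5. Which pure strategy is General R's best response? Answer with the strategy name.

B

Expected payoff of A: (2/5)·7 + (1/5)·(-4) + (2/5)·(-4) = 2/5.
Expected payoff of B: (2/5)·1 + (1/5)·5 + (2/5)·2 = 11/5.
Expected payoff of C: (2/5)·3 + (1/5)·7 + (2/5)·(-4) = 1.
The largest is 11/5, so General R's best response is B.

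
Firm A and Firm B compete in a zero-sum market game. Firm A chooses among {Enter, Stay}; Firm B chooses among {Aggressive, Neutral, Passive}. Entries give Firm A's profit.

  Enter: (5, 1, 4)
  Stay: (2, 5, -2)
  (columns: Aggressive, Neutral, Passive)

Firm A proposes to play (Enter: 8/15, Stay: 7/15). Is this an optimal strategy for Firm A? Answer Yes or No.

No

Against Aggressive this mix gives (8/15)·5 + (7/15)·2 = 18/5.
Against Neutral this mix gives (8/15)·1 + (7/15)·5 = 43/15.
Against Passive this mix gives (8/15)·4 + (7/15)·(-2) = 6/5.
Firm B will play Passive, holding Firm A to 6/5. Shifting weight toward the row that does better against Passive would raise this floor (the equalizing mix achieves 11/5 against both Passive and Neutral), so the proposed strategy is not optimal.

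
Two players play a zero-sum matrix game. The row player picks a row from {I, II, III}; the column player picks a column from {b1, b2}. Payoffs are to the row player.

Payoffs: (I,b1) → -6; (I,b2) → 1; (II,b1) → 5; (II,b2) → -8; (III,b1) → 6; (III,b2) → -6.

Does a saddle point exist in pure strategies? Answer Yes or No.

No

Row minima: I → -6, II → -8, III → -6; maximin = -6.
Column maxima: b1 → 6, b2 → 1; minimax = 1.
-6 ≠ 1, so no pure-strategy equilibrium exists.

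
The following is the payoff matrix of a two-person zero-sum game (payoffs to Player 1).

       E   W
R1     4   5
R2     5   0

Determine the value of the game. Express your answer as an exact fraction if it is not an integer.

Row minima: R1 → 4, R2 → 0; maximin = 4.
Column maxima: E → 5, W → 5; minimax = 5.
4 ≠ 5, so there is no saddle point; optimal play is mixed.
Let Player 1 play R1 with probability p. Expected payoff against E: 4p + 5(1−p) = −p + 5; against W: 5p + 0(1−p) = 5p.
Setting these equal: −p + 5 = 5p ⇒ −6p = -5 ⇒ p = 5/6, and the value is (-1)·(5/6) + 5 = 25/6.
For Player 2: with q = P(E), equating R1's and R2's payoffs gives −q + 5 = 5q ⇒ q = 5/6.

25/6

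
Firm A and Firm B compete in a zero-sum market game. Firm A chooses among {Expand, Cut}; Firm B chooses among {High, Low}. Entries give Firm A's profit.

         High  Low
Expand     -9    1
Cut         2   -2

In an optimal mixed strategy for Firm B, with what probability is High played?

3/14

Row minima: Expand → -9, Cut → -2; maximin = -2.
Column maxima: High → 2, Low → 1; minimax = 1.
-2 ≠ 1, so there is no saddle point; optimal play is mixed.
Let Firm A play Expand with probability p. Expected payoff against High: (-9)p + 2(1−p) = −11p + 2; against Low: 1p + (-2)(1−p) = 3p − 2.
Setting these equal: −11p + 2 = 3p − 2 ⇒ −14p = -4 ⇒ p = 2/7, and the value is (-11)·(2/7) + 2 = -8/7.
For Firm B: with q = P(High), equating Expand's and Cut's payoffs gives −10q + 1 = 4q − 2 ⇒ q = 3/14.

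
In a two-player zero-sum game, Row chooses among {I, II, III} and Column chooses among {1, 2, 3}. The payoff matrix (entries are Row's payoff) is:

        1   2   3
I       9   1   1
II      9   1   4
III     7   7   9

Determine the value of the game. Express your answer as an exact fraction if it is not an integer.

Row minima: I → 1, II → 1, III → 7; maximin = 7.
Column maxima: 1 → 9, 2 → 7, 3 → 9; minimax = 7.
Since maximin = minimax = 7, there is a saddle point and the value is 7.

7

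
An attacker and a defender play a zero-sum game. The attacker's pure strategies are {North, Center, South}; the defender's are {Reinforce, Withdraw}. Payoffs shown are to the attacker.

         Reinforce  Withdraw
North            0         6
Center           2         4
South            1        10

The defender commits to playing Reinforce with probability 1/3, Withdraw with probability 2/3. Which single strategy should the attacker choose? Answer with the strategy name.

South

Expected payoff of North: (1/3)·0 + (2/3)·6 = 4.
Expected payoff of Center: (1/3)·2 + (2/3)·4 = 10/3.
Expected payoff of South: (1/3)·1 + (2/3)·10 = 7.
The largest is 7, so the attacker's best response is South.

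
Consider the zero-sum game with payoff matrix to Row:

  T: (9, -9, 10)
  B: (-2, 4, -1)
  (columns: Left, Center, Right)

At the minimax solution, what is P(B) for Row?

Row minima: T → -9, B → -2; maximin = -2.
Column maxima: Left → 9, Center → 4, Right → 10; minimax = 4.
-2 ≠ 4, so there is no saddle point; optimal play is mixed.
Right is strictly dominated by Left (it gives Row strictly more in every row), so Column never plays it.
On the remaining 2×2 (T, B vs Left, Center):
Let Row play T with probability p. Expected payoff against Left: 9p + (-2)(1−p) = 11p − 2; against Center: (-9)p + 4(1−p) = −13p + 4.
Setting these equal: 11p − 2 = −13p + 4 ⇒ 24p = 6 ⇒ p = 1/4, and the value is (11)·(1/4) − 2 = 3/4.
For Column: with q = P(Left), equating T's and B's payoffs gives 18q − 9 = −6q + 4 ⇒ q = 13/24.

3/4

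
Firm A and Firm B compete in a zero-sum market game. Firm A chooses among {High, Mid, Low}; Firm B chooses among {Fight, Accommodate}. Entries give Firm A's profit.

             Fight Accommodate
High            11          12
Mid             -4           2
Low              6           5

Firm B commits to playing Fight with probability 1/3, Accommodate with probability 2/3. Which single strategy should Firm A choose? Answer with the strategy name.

Expected payoff of High: (1/3)·11 + (2/3)·12 = 35/3.
Expected payoff of Mid: (1/3)·(-4) + (2/3)·2 = 0.
Expected payoff of Low: (1/3)·6 + (2/3)·5 = 16/3.
The largest is 35/3, so Firm A's best response is High.

High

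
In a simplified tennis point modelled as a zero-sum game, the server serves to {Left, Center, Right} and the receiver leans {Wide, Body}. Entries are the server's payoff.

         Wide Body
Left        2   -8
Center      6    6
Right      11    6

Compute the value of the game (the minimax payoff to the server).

Row minima: Left → -8, Center → 6, Right → 6; maximin = 6.
Column maxima: Wide → 11, Body → 6; minimax = 6.
Since maximin = minimax = 6, there is a saddle point and the value is 6.

6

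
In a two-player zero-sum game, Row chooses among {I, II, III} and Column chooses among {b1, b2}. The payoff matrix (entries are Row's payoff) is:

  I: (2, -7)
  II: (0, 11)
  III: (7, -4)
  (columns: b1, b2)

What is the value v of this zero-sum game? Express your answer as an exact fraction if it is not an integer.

7/2

Row minima: I → -7, II → 0, III → -4; maximin = 0.
Column maxima: b1 → 7, b2 → 11; minimax = 7.
0 ≠ 7, so there is no saddle point; optimal play is mixed.
I is strictly dominated by III, so Row never plays it.
On the remaining 2×2 (II, III vs b1, b2):
Let Row play II with probability p. Expected payoff against b1: 0p + 7(1−p) = −7p + 7; against b2: 11p + (-4)(1−p) = 15p − 4.
Setting these equal: −7p + 7 = 15p − 4 ⇒ −22p = -11 ⇒ p = 1/2, and the value is (-7)·(1/2) + 7 = 7/2.
For Column: with q = P(b1), equating II's and III's payoffs gives −11q + 11 = 11q − 4 ⇒ q = 15/22.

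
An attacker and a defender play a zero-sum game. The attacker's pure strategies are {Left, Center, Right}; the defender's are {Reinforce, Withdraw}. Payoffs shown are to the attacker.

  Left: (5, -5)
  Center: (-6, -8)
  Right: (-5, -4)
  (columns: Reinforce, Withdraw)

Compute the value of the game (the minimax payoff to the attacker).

-45/11

Row minima: Left → -5, Center → -8, Right → -5; maximin = -5.
Column maxima: Reinforce → 5, Withdraw → -4; minimax = -4.
-5 ≠ -4, so there is no saddle point; optimal play is mixed.
Center is strictly dominated by Left, so the attacker never plays it.
On the remaining 2×2 (Left, Right vs Reinforce, Withdraw):
Let the attacker play Left with probability p. Expected payoff against Reinforce: 5p + (-5)(1−p) = 10p − 5; against Withdraw: (-5)p + (-4)(1−p) = −p − 4.
Setting these equal: 10p − 5 = −p − 4 ⇒ 11p = 1 ⇒ p = 1/11, and the value is (10)·(1/11) − 5 = -45/11.
For the defender: with q = P(Reinforce), equating Left's and Right's payoffs gives 10q − 5 = −q − 4 ⇒ q = 1/11.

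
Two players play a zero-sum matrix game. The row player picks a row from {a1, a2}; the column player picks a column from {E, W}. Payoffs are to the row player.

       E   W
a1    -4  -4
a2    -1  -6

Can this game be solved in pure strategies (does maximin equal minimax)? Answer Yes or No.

Yes

Row minima: a1 → -4, a2 → -6; maximin = -4.
Column maxima: E → -1, W → -4; minimax = -4.
maximin = minimax = -4, so a saddle point exists.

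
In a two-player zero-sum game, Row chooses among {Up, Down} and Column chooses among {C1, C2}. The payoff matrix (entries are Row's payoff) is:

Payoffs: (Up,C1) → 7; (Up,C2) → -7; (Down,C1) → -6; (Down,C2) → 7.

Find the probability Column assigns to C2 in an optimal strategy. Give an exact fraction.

13/27

Row minima: Up → -7, Down → -6; maximin = -6.
Column maxima: C1 → 7, C2 → 7; minimax = 7.
-6 ≠ 7, so there is no saddle point; optimal play is mixed.
Let Row play Up with probability p. Expected payoff against C1: 7p + (-6)(1−p) = 13p − 6; against C2: (-7)p + 7(1−p) = −14p + 7.
Setting these equal: 13p − 6 = −14p + 7 ⇒ 27p = 13 ⇒ p = 13/27, and the value is (13)·(13/27) − 6 = 7/27.
For Column: with q = P(C1), equating Up's and Down's payoffs gives 14q − 7 = −13q + 7 ⇒ q = 14/27.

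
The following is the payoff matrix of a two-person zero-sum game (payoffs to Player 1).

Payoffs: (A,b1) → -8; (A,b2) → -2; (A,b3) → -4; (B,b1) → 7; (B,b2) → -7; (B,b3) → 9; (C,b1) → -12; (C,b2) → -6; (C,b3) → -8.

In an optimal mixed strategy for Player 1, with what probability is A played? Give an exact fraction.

7/10

Row minima: A → -8, B → -7, C → -12; maximin = -7.
Column maxima: b1 → 7, b2 → -2, b3 → 9; minimax = -2.
-7 ≠ -2, so there is no saddle point; optimal play is mixed.
C is strictly dominated by A, so Player 1 never plays it.
b3 is strictly dominated by b1 (it gives Player 1 strictly more in every row), so Player 2 never plays it.
On the remaining 2×2 (A, B vs b1, b2):
Let Player 1 play A with probability p. Expected payoff against b1: (-8)p + 7(1−p) = −15p + 7; against b2: (-2)p + (-7)(1−p) = 5p − 7.
Setting these equal: −15p + 7 = 5p − 7 ⇒ −20p = -14 ⇒ p = 7/10, and the value is (-15)·(7/10) + 7 = -7/2.
For Player 2: with q = P(b1), equating A's and B's payoffs gives −6q − 2 = 14q − 7 ⇒ q = 1/4.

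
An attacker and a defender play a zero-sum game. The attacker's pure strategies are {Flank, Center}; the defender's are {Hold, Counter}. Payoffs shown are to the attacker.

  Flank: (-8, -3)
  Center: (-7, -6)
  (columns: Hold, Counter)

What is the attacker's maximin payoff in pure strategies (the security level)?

Row minima: Flank → -8, Center → -7.
The best of these is -7.

-7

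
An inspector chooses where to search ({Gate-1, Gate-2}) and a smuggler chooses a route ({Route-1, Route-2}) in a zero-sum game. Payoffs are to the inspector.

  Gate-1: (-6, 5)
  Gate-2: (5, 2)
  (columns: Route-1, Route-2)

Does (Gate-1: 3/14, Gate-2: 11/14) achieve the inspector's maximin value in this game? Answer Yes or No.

Yes

Against Route-1 this mix gives (3/14)·(-6) + (11/14)·5 = 37/14.
Against Route-2 this mix gives (3/14)·5 + (11/14)·2 = 37/14.
All of the smuggler's active replies (Route-1, Route-2) yield 37/14, and no column does worse for the inspector. The mix makes the smuggler indifferent and guarantees 37/14, so it is optimal.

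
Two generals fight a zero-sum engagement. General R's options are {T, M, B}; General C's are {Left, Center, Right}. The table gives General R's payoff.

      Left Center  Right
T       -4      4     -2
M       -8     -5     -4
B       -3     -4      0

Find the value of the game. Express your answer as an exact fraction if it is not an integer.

Row minima: T → -4, M → -8, B → -4; maximin = -4.
Column maxima: Left → -3, Center → 4, Right → 0; minimax = -3.
-4 ≠ -3, so there is no saddle point; optimal play is mixed.
M is strictly dominated by T, so General R never plays it.
Right is strictly dominated by Left (it gives General R strictly more in every row), so General C never plays it.
On the remaining 2×2 (T, B vs Left, Center):
Let General R play T with probability p. Expected payoff against Left: (-4)p + (-3)(1−p) = −p − 3; against Center: 4p + (-4)(1−p) = 8p − 4.
Setting these equal: −p − 3 = 8p − 4 ⇒ −9p = -1 ⇒ p = 1/9, and the value is (-1)·(1/9) − 3 = -28/9.
For General C: with q = P(Left), equating T's and B's payoffs gives −8q + 4 = q − 4 ⇒ q = 8/9.

-28/9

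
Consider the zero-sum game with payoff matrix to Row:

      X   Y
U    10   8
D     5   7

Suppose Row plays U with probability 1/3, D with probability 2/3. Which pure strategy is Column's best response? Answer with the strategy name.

If Column plays X, Row's expected payoff is (1/3)·10 + (2/3)·5 = 20/3.
If Column plays Y, Row's expected payoff is (1/3)·8 + (2/3)·7 = 22/3.
Column minimizes Row's payoff; the smallest is 20/3, so the best response is X.

X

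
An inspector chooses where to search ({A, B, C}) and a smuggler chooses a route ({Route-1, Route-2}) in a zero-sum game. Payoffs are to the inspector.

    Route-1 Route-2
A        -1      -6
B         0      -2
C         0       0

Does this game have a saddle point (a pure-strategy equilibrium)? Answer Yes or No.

Row minima: A → -6, B → -2, C → 0; maximin = 0.
Column maxima: Route-1 → 0, Route-2 → 0; minimax = 0.
maximin = minimax = 0, so a saddle point exists.

Yes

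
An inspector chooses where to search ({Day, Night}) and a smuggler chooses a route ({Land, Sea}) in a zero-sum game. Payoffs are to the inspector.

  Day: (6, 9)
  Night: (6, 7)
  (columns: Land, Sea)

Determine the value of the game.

6

Row minima: Day → 6, Night → 6; maximin = 6.
Column maxima: Land → 6, Sea → 9; minimax = 6.
Since maximin = minimax = 6, there is a saddle point and the value is 6.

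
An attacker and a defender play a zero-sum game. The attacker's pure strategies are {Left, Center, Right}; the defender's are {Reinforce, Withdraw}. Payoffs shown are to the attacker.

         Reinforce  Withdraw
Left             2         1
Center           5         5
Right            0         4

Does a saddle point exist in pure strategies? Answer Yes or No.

Yes

Row minima: Left → 1, Center → 5, Right → 0; maximin = 5.
Column maxima: Reinforce → 5, Withdraw → 5; minimax = 5.
maximin = minimax = 5, so a saddle point exists.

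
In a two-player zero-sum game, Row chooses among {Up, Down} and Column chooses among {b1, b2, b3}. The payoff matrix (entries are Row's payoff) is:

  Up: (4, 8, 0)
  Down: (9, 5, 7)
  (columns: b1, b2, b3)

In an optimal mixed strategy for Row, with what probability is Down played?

Row minima: Up → 0, Down → 5; maximin = 5.
Column maxima: b1 → 9, b2 → 8, b3 → 7; minimax = 7.
5 ≠ 7, so there is no saddle point; optimal play is mixed.
b1 is strictly dominated by b3 (it gives Row strictly more in every row), so Column never plays it.
On the remaining 2×2 (Up, Down vs b2, b3):
Let Row play Up with probability p. Expected payoff against b2: 8p + 5(1−p) = 3p + 5; against b3: 0p + 7(1−p) = −7p + 7.
Setting these equal: 3p + 5 = −7p + 7 ⇒ 10p = 2 ⇒ p = 1/5, and the value is (3)·(1/5) + 5 = 28/5.
For Column: with q = P(b2), equating Up's and Down's payoffs gives 8q = −2q + 7 ⇒ q = 7/10.

4/5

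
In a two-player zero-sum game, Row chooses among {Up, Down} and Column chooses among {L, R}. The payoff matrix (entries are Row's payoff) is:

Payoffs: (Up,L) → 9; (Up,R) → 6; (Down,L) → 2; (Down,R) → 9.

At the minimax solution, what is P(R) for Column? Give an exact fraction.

Row minima: Up → 6, Down → 2; maximin = 6.
Column maxima: L → 9, R → 9; minimax = 9.
6 ≠ 9, so there is no saddle point; optimal play is mixed.
Let Row play Up with probability p. Expected payoff against L: 9p + 2(1−p) = 7p + 2; against R: 6p + 9(1−p) = −3p + 9.
Setting these equal: 7p + 2 = −3p + 9 ⇒ 10p = 7 ⇒ p = 7/10, and the value is (7)·(7/10) + 2 = 69/10.
For Column: with q = P(L), equating Up's and Down's payoffs gives 3q + 6 = −7q + 9 ⇒ q = 3/10.

7/10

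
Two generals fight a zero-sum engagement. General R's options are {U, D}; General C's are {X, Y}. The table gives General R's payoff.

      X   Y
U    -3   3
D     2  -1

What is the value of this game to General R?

Row minima: U → -3, D → -1; maximin = -1.
Column maxima: X → 2, Y → 3; minimax = 2.
-1 ≠ 2, so there is no saddle point; optimal play is mixed.
Let General R play U with probability p. Expected payoff against X: (-3)p + 2(1−p) = −5p + 2; against Y: 3p + (-1)(1−p) = 4p − 1.
Setting these equal: −5p + 2 = 4p − 1 ⇒ −9p = -3 ⇒ p = 1/3, and the value is (-5)·(1/3) + 2 = 1/3.
For General C: with q = P(X), equating U's and D's payoffs gives −6q + 3 = 3q − 1 ⇒ q = 4/9.

1/3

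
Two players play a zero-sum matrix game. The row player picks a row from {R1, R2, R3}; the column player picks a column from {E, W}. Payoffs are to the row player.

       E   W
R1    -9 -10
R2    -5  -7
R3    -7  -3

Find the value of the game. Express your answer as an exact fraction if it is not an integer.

Row minima: R1 → -10, R2 → -7, R3 → -7; maximin = -7.
Column maxima: E → -5, W → -3; minimax = -5.
-7 ≠ -5, so there is no saddle point; optimal play is mixed.
R1 is strictly dominated by R2, so the row player never plays it.
On the remaining 2×2 (R2, R3 vs E, W):
Let the row player play R2 with probability p. Expected payoff against E: (-5)p + (-7)(1−p) = 2p − 7; against W: (-7)p + (-3)(1−p) = −4p − 3.
Setting these equal: 2p − 7 = −4p − 3 ⇒ 6p = 4 ⇒ p = 2/3, and the value is (2)·(2/3) − 7 = -17/3.
For the column player: with q = P(E), equating R2's and R3's payoffs gives 2q − 7 = −4q − 3 ⇒ q = 2/3.

-17/3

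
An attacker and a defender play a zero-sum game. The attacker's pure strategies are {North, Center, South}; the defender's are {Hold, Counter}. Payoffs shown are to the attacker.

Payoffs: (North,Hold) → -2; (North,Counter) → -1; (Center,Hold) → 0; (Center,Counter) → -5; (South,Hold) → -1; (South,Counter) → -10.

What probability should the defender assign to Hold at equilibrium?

Row minima: North → -2, Center → -5, South → -10; maximin = -2.
Column maxima: Hold → 0, Counter → -1; minimax = -1.
-2 ≠ -1, so there is no saddle point; optimal play is mixed.
South is strictly dominated by Center, so the attacker never plays it.
On the remaining 2×2 (North, Center vs Hold, Counter):
Let the attacker play North with probability p. Expected payoff against Hold: (-2)p + 0(1−p) = −2p; against Counter: (-1)p + (-5)(1−p) = 4p − 5.
Setting these equal: −2p = 4p − 5 ⇒ −6p = -5 ⇒ p = 5/6, and the value is (-2)·(5/6) = -5/3.
For the defender: with q = P(Hold), equating North's and Center's payoffs gives −q − 1 = 5q − 5 ⇒ q = 2/3.

2/3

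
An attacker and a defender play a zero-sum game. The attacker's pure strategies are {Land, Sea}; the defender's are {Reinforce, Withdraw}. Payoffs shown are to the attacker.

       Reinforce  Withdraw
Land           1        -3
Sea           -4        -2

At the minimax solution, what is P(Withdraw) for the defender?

Row minima: Land → -3, Sea → -4; maximin = -3.
Column maxima: Reinforce → 1, Withdraw → -2; minimax = -2.
-3 ≠ -2, so there is no saddle point; optimal play is mixed.
Let the attacker play Land with probability p. Expected payoff against Reinforce: 1p + (-4)(1−p) = 5p − 4; against Withdraw: (-3)p + (-2)(1−p) = −p − 2.
Setting these equal: 5p − 4 = −p − 2 ⇒ 6p = 2 ⇒ p = 1/3, and the value is (5)·(1/3) − 4 = -7/3.
For the defender: with q = P(Reinforce), equating Land's and Sea's payoffs gives 4q − 3 = −2q − 2 ⇒ q = 1/6.

5/6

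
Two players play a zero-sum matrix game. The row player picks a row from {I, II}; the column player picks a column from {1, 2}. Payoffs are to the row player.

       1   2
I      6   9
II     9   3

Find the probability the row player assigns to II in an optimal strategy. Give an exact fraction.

Row minima: I → 6, II → 3; maximin = 6.
Column maxima: 1 → 9, 2 → 9; minimax = 9.
6 ≠ 9, so there is no saddle point; optimal play is mixed.
Let the row player play I with probability p. Expected payoff against 1: 6p + 9(1−p) = −3p + 9; against 2: 9p + 3(1−p) = 6p + 3.
Setting these equal: −3p + 9 = 6p + 3 ⇒ −9p = -6 ⇒ p = 2/3, and the value is (-3)·(2/3) + 9 = 7.
For the column player: with q = P(1), equating I's and II's payoffs gives −3q + 9 = 6q + 3 ⇒ q = 2/3.

1/3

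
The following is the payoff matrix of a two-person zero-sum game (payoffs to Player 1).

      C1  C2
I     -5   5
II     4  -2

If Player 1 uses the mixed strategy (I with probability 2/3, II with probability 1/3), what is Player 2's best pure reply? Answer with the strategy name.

If Player 2 plays C1, Player 1's expected payoff is (2/3)·(-5) + (1/3)·4 = -2.
If Player 2 plays C2, Player 1's expected payoff is (2/3)·5 + (1/3)·(-2) = 8/3.
Player 2 minimizes Player 1's payoff; the smallest is -2, so the best response is C1.

C1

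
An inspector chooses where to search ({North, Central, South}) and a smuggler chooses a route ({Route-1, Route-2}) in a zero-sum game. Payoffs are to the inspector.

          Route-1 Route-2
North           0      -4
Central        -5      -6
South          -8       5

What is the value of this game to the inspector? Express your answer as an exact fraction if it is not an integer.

Row minima: North → -4, Central → -6, South → -8; maximin = -4.
Column maxima: Route-1 → 0, Route-2 → 5; minimax = 0.
-4 ≠ 0, so there is no saddle point; optimal play is mixed.
Central is strictly dominated by North, so the inspector never plays it.
On the remaining 2×2 (North, South vs Route-1, Route-2):
Let the inspector play North with probability p. Expected payoff against Route-1: 0p + (-8)(1−p) = 8p − 8; against Route-2: (-4)p + 5(1−p) = −9p + 5.
Setting these equal: 8p − 8 = −9p + 5 ⇒ 17p = 13 ⇒ p = 13/17, and the value is (8)·(13/17) − 8 = -32/17.
For the smuggler: with q = P(Route-1), equating North's and South's payoffs gives 4q − 4 = −13q + 5 ⇒ q = 9/17.

-32/17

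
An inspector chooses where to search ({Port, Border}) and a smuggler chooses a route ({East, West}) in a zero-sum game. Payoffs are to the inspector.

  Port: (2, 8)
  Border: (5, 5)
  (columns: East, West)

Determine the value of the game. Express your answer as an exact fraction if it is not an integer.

Row minima: Port → 2, Border → 5; maximin = 5.
Column maxima: East → 5, West → 8; minimax = 5.
Since maximin = minimax = 5, there is a saddle point and the value is 5.

5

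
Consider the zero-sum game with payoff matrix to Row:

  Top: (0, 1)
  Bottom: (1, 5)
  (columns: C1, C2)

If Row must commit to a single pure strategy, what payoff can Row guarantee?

Row minima: Top → 0, Bottom → 1.
The best of these is 1.

1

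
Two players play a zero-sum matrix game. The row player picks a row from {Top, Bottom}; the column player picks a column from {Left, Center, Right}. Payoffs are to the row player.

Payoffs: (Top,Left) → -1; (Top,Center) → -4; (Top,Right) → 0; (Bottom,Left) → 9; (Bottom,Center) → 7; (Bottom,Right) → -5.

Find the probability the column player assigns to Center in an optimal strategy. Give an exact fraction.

Row minima: Top → -4, Bottom → -5; maximin = -4.
Column maxima: Left → 9, Center → 7, Right → 0; minimax = 0.
-4 ≠ 0, so there is no saddle point; optimal play is mixed.
Left is strictly dominated by Center (it gives the row player strictly more in every row), so the column player never plays it.
On the remaining 2×2 (Top, Bottom vs Center, Right):
Let the row player play Top with probability p. Expected payoff against Center: (-4)p + 7(1−p) = −11p + 7; against Right: 0p + (-5)(1−p) = 5p − 5.
Setting these equal: −11p + 7 = 5p − 5 ⇒ −16p = -12 ⇒ p = 3/4, and the value is (-11)·(3/4) + 7 = -5/4.
For the column player: with q = P(Center), equating Top's and Bottom's payoffs gives −4q = 12q − 5 ⇒ q = 5/16.

5/16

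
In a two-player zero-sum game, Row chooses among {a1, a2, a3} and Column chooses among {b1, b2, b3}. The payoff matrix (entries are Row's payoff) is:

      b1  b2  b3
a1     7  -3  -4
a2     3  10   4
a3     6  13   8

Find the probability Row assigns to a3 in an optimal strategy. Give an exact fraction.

11/13

Row minima: a1 → -4, a2 → 3, a3 → 6; maximin = 6.
Column maxima: b1 → 7, b2 → 13, b3 → 8; minimax = 7.
6 ≠ 7, so there is no saddle point; optimal play is mixed.
a2 is strictly dominated by a3, so Row never plays it.
b2 is strictly dominated by b3 (it gives Row strictly more in every row), so Column never plays it.
On the remaining 2×2 (a1, a3 vs b1, b3):
Let Row play a1 with probability p. Expected payoff against b1: 7p + 6(1−p) = p + 6; against b3: (-4)p + 8(1−p) = −12p + 8.
Setting these equal: p + 6 = −12p + 8 ⇒ 13p = 2 ⇒ p = 2/13, and the value is (1)·(2/13) + 6 = 80/13.
For Column: with q = P(b1), equating a1's and a3's payoffs gives 11q − 4 = −2q + 8 ⇒ q = 12/13.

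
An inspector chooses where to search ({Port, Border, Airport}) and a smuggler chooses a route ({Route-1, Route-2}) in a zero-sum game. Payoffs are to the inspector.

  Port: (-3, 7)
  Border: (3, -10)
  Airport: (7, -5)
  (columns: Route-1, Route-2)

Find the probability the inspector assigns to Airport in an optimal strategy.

Row minima: Port → -3, Border → -10, Airport → -5; maximin = -3.
Column maxima: Route-1 → 7, Route-2 → 7; minimax = 7.
-3 ≠ 7, so there is no saddle point; optimal play is mixed.
Border is strictly dominated by Airport, so the inspector never plays it.
On the remaining 2×2 (Port, Airport vs Route-1, Route-2):
Let the inspector play Port with probability p. Expected payoff against Route-1: (-3)p + 7(1−p) = −10p + 7; against Route-2: 7p + (-5)(1−p) = 12p − 5.
Setting these equal: −10p + 7 = 12p − 5 ⇒ −22p = -12 ⇒ p = 6/11, and the value is (-10)·(6/11) + 7 = 17/11.
For the smuggler: with q = P(Route-1), equating Port's and Airport's payoffs gives −10q + 7 = 12q − 5 ⇒ q = 6/11.

5/11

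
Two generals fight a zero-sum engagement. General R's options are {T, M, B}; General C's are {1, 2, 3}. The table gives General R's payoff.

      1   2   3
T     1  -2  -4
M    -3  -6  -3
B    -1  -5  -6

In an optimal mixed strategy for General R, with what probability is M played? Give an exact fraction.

Row minima: T → -4, M → -6, B → -6; maximin = -4.
Column maxima: 1 → 1, 2 → -2, 3 → -3; minimax = -3.
-4 ≠ -3, so there is no saddle point; optimal play is mixed.
B is strictly dominated by T, so General R never plays it.
1 is strictly dominated by 2 (it gives General R strictly more in every row), so General C never plays it.
On the remaining 2×2 (T, M vs 2, 3):
Let General R play T with probability p. Expected payoff against 2: (-2)p + (-6)(1−p) = 4p − 6; against 3: (-4)p + (-3)(1−p) = −p − 3.
Setting these equal: 4p − 6 = −p − 3 ⇒ 5p = 3 ⇒ p = 3/5, and the value is (4)·(3/5) − 6 = -18/5.
For General C: with q = P(2), equating T's and M's payoffs gives 2q − 4 = −3q − 3 ⇒ q = 1/5.

2/5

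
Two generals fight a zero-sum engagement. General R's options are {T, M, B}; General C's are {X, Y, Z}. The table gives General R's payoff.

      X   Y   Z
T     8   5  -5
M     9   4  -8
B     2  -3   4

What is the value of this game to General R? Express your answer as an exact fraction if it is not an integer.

Row minima: T → -5, M → -8, B → -3; maximin = -3.
Column maxima: X → 9, Y → 5, Z → 4; minimax = 4.
-3 ≠ 4, so there is no saddle point; optimal play is mixed.
X is strictly dominated by Y (it gives General R strictly more in every row), so General C never plays it.
With X eliminated, M is strictly dominated by T (T gives General R strictly more in every remaining column), so General R never plays it.
On the remaining 2×2 (T, B vs Y, Z):
Let General R play T with probability p. Expected payoff against Y: 5p + (-3)(1−p) = 8p − 3; against Z: (-5)p + 4(1−p) = −9p + 4.
Setting these equal: 8p − 3 = −9p + 4 ⇒ 17p = 7 ⇒ p = 7/17, and the value is (8)·(7/17) − 3 = 5/17.
For General C: with q = P(Y), equating T's and B's payoffs gives 10q − 5 = −7q + 4 ⇒ q = 9/17.

5/17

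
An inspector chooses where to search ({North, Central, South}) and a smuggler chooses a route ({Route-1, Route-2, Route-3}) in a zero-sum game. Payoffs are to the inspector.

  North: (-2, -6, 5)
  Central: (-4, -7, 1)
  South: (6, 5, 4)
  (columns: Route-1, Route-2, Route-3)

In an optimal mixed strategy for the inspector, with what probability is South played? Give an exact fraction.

11/12

Row minima: North → -6, Central → -7, South → 4; maximin = 4.
Column maxima: Route-1 → 6, Route-2 → 5, Route-3 → 5; minimax = 5.
4 ≠ 5, so there is no saddle point; optimal play is mixed.
Central is strictly dominated by North, so the inspector never plays it.
Route-1 is strictly dominated by Route-2 (it gives the inspector strictly more in every row), so the smuggler never plays it.
On the remaining 2×2 (North, South vs Route-2, Route-3):
Let the inspector play North with probability p. Expected payoff against Route-2: (-6)p + 5(1−p) = −11p + 5; against Route-3: 5p + 4(1−p) = p + 4.
Setting these equal: −11p + 5 = p + 4 ⇒ −12p = -1 ⇒ p = 1/12, and the value is (-11)·(1/12) + 5 = 49/12.
For the smuggler: with q = P(Route-2), equating North's and South's payoffs gives −11q + 5 = q + 4 ⇒ q = 1/12.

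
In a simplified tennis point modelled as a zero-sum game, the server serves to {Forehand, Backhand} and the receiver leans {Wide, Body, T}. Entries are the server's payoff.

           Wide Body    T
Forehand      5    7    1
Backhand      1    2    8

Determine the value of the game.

39/11

Row minima: Forehand → 1, Backhand → 1; maximin = 1.
Column maxima: Wide → 5, Body → 7, T → 8; minimax = 5.
1 ≠ 5, so there is no saddle point; optimal play is mixed.
Body is strictly dominated by Wide (it gives the server strictly more in every row), so the receiver never plays it.
On the remaining 2×2 (Forehand, Backhand vs Wide, T):
Let the server play Forehand with probability p. Expected payoff against Wide: 5p + 1(1−p) = 4p + 1; against T: 1p + 8(1−p) = −7p + 8.
Setting these equal: 4p + 1 = −7p + 8 ⇒ 11p = 7 ⇒ p = 7/11, and the value is (4)·(7/11) + 1 = 39/11.
For the receiver: with q = P(Wide), equating Forehand's and Backhand's payoffs gives 4q + 1 = −7q + 8 ⇒ q = 7/11.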